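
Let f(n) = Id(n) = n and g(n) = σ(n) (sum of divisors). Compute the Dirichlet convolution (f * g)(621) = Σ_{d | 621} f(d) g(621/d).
(Id * σ)(621) = 6674

Divisors of 621: [1, 3, 9, 23, 27, 69, 207, 621]. For each d | 621:
  d = 1: Id(1) · σ(621/1) = 1 · 960 = 960
  d = 3: Id(3) · σ(621/3) = 3 · 312 = 936
  d = 9: Id(9) · σ(621/9) = 9 · 96 = 864
  d = 23: Id(23) · σ(621/23) = 23 · 40 = 920
  d = 27: Id(27) · σ(621/27) = 27 · 24 = 648
  d = 69: Id(69) · σ(621/69) = 69 · 13 = 897
  d = 207: Id(207) · σ(621/207) = 207 · 4 = 828
  d = 621: Id(621) · σ(621/621) = 621 · 1 = 621
Summing: (Id * σ)(621) = 960 + 936 + 864 + 920 + 648 + 897 + 828 + 621 = 6674.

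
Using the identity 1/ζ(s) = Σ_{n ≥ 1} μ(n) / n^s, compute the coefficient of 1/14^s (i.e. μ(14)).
μ(14) = 1

Factor n = 14 = 2 · 7. μ(n) = 0 if any exponent ≥ 2 (not squarefree); otherwise μ(n) = (−1)^{ω(n)} where ω(n) is the number of distinct prime factors. Applying: μ(14) = 1.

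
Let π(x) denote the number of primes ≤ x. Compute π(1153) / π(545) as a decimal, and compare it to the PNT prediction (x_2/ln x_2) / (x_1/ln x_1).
π(1153)/π(545) = 191/100 ≈ 1.9100;  PNT prediction ≈ 1.8907.

π(545) = 100 and π(1153) = 191, so π(1153)/π(545) ≈ 1.9100. The PNT-predicted ratio is (1153/ln(1153)) / (545/ln(545)) ≈ 1.8907. The two agree to within a few percent, as expected.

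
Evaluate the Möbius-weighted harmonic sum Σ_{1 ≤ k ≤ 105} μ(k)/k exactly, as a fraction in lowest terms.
Σ μ(k)/k = -8915416487220473705412024884245769093/1142134453758344198700310554223440876010

Values of μ(k) for 1 ≤ k ≤ 105: μ(1) = 1, μ(2) = -1, μ(3) = -1, μ(5) = -1, μ(6) = 1, μ(7) = -1, μ(10) = 1, μ(11) = -1, μ(13) = -1, μ(14) = 1, μ(15) = 1, μ(17) = -1, μ(19) = -1, μ(21) = 1, μ(22) = 1, μ(23) = -1, μ(26) = 1, μ(29) = -1, μ(30) = -1, μ(31) = -1, μ(33) = 1, μ(34) = 1, μ(35) = 1, μ(37) = -1, μ(38) = 1, μ(39) = 1, μ(41) = -1, μ(42) = -1, μ(43) = -1, μ(46) = 1, μ(47) = -1, μ(51) = 1, μ(53) = -1, μ(55) = 1, μ(57) = 1, μ(58) = 1, μ(59) = -1, μ(61) = -1, μ(62) = 1, μ(65) = 1, μ(66) = -1, μ(67) = -1, μ(69) = 1, μ(70) = -1, μ(71) = -1, μ(73) = -1, μ(74) = 1, μ(77) = 1, μ(78) = -1, μ(79) = -1, μ(82) = 1, μ(83) = -1, μ(85) = 1, μ(86) = 1, μ(87) = 1, μ(89) = -1, μ(91) = 1, μ(93) = 1, μ(94) = 1, μ(95) = 1, μ(97) = -1, μ(101) = -1, μ(102) = -1, μ(103) = -1, μ(105) = -1, with μ = 0 on non-squarefree integers. Summing μ(k)/k for k where μ(k) ≠ 0 gives -8915416487220473705412024884245769093/1142134453758344198700310554223440876010 ≈ -0.0078. (PNT ⟺ this sum → 0 as n → ∞.)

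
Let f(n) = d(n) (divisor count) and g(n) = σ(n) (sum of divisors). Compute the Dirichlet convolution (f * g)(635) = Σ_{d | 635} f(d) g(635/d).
(d * σ)(635) = 1040

Divisors of 635: [1, 5, 127, 635]. For each d | 635:
  d = 1: d(1) · σ(635/1) = 1 · 768 = 768
  d = 5: d(5) · σ(635/5) = 2 · 128 = 256
  d = 127: d(127) · σ(635/127) = 2 · 6 = 12
  d = 635: d(635) · σ(635/635) = 4 · 1 = 4
Summing: (d * σ)(635) = 768 + 256 + 12 + 4 = 1040.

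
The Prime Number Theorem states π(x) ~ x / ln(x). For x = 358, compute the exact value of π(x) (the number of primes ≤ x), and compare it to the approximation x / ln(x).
π(358) = 71;  x/ln(x) ≈ 60.88;  relative error ≈ 14.26%.

Directly count primes up to 358: π(358) = 71. The PNT approximation gives 358/ln(358) ≈ 358/5.88053 ≈ 60.88. Relative error (π(x) − x/ln(x)) / π(x) ≈ 14.26%; the approximation is known to undercount slightly (Li(x) is a better estimate).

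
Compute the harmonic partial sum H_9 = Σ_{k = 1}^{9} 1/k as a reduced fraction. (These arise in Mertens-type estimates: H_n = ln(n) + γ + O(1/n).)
H_9 = 7129/2520

Direct summation: H_9 = 1 + 1/2 + ... + 1/9. The least common denominator is lcm(1, ..., 9) = 2520; over this denominator the numerator is 2520 + 1260 + 840 + 630 + 504 + 420 + 360 + 315 + 280 = 7129, so H_9 = 7129/2520 (already in lowest terms) ≈ 2.82897. (The PNT-adjacent estimate ln(9) + γ ≈ 2.77444 matches within O(1/n).)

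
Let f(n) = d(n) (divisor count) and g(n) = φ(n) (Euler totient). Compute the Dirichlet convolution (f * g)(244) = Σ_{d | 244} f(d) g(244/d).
(d * φ)(244) = 434

Divisors of 244: [1, 2, 4, 61, 122, 244]. For each d | 244:
  d = 1: d(1) · φ(244/1) = 1 · 120 = 120
  d = 2: d(2) · φ(244/2) = 2 · 60 = 120
  d = 4: d(4) · φ(244/4) = 3 · 60 = 180
  d = 61: d(61) · φ(244/61) = 2 · 2 = 4
  d = 122: d(122) · φ(244/122) = 4 · 1 = 4
  d = 244: d(244) · φ(244/244) = 6 · 1 = 6
Summing: (d * φ)(244) = 120 + 120 + 180 + 4 + 4 + 6 = 434.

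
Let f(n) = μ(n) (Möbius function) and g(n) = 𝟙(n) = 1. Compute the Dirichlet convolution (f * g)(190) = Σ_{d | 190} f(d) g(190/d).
(μ * 𝟙)(190) = 0

Divisors of 190: [1, 2, 5, 10, 19, 38, 95, 190]. For each d | 190:
  d = 1: μ(1) · 𝟙(190/1) = 1 · 1 = 1
  d = 2: μ(2) · 𝟙(190/2) = -1 · 1 = -1
  d = 5: μ(5) · 𝟙(190/5) = -1 · 1 = -1
  d = 10: μ(10) · 𝟙(190/10) = 1 · 1 = 1
  d = 19: μ(19) · 𝟙(190/19) = -1 · 1 = -1
  d = 38: μ(38) · 𝟙(190/38) = 1 · 1 = 1
  d = 95: μ(95) · 𝟙(190/95) = 1 · 1 = 1
  d = 190: μ(190) · 𝟙(190/190) = -1 · 1 = -1
Summing: (μ * 𝟙)(190) = 1 + -1 + -1 + 1 + -1 + 1 + 1 + -1 = 0.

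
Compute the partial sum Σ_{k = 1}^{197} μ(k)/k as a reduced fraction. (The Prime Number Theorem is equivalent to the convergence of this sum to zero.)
Σ μ(k)/k = -10619956756869560313065816620548852142822454316540788251493888218559666579195/412585138412243404033282153204433423786722919328407878608465087271542530344602

Values of μ(k) for 1 ≤ k ≤ 197: μ(1) = 1, μ(2) = -1, μ(3) = -1, μ(5) = -1, μ(6) = 1, μ(7) = -1, μ(10) = 1, μ(11) = -1, μ(13) = -1, μ(14) = 1, μ(15) = 1, μ(17) = -1, μ(19) = -1, μ(21) = 1, μ(22) = 1, μ(23) = -1, μ(26) = 1, μ(29) = -1, μ(30) = -1, μ(31) = -1, μ(33) = 1, μ(34) = 1, μ(35) = 1, μ(37) = -1, μ(38) = 1, μ(39) = 1, μ(41) = -1, μ(42) = -1, μ(43) = -1, μ(46) = 1, μ(47) = -1, μ(51) = 1, μ(53) = -1, μ(55) = 1, μ(57) = 1, μ(58) = 1, μ(59) = -1, μ(61) = -1, μ(62) = 1, μ(65) = 1, μ(66) = -1, μ(67) = -1, μ(69) = 1, μ(70) = -1, μ(71) = -1, μ(73) = -1, μ(74) = 1, μ(77) = 1, μ(78) = -1, μ(79) = -1, μ(82) = 1, μ(83) = -1, μ(85) = 1, μ(86) = 1, μ(87) = 1, μ(89) = -1, μ(91) = 1, μ(93) = 1, μ(94) = 1, μ(95) = 1, μ(97) = -1, μ(101) = -1, μ(102) = -1, μ(103) = -1, μ(105) = -1, μ(106) = 1, μ(107) = -1, μ(109) = -1, μ(110) = -1, μ(111) = 1, μ(113) = -1, μ(114) = -1, μ(115) = 1, μ(118) = 1, μ(119) = 1, μ(122) = 1, μ(123) = 1, μ(127) = -1, μ(129) = 1, μ(130) = -1, μ(131) = -1, μ(133) = 1, μ(134) = 1, μ(137) = -1, μ(138) = -1, μ(139) = -1, μ(141) = 1, μ(142) = 1, μ(143) = 1, μ(145) = 1, μ(146) = 1, μ(149) = -1, μ(151) = -1, μ(154) = -1, μ(155) = 1, μ(157) = -1, μ(158) = 1, μ(159) = 1, μ(161) = 1, μ(163) = -1, μ(165) = -1, μ(166) = 1, μ(167) = -1, μ(170) = -1, μ(173) = -1, μ(174) = -1, μ(177) = 1, μ(178) = 1, μ(179) = -1, μ(181) = -1, μ(182) = -1, μ(183) = 1, μ(185) = 1, μ(186) = -1, μ(187) = 1, μ(190) = -1, μ(191) = -1, μ(193) = -1, μ(194) = 1, μ(195) = -1, μ(197) = -1, with μ = 0 on non-squarefree integers. Summing μ(k)/k for k where μ(k) ≠ 0 gives -10619956756869560313065816620548852142822454316540788251493888218559666579195/412585138412243404033282153204433423786722919328407878608465087271542530344602 ≈ -0.0257. (PNT ⟺ this sum → 0 as n → ∞.)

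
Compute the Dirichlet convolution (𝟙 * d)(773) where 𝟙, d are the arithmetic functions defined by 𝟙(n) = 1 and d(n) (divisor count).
(𝟙 * d)(773) = 3

Divisors of 773: [1, 773]. For each d | 773:
  d = 1: 𝟙(1) · d(773/1) = 1 · 2 = 2
  d = 773: 𝟙(773) · d(773/773) = 1 · 1 = 1
Summing: (𝟙 * d)(773) = 2 + 1 = 3.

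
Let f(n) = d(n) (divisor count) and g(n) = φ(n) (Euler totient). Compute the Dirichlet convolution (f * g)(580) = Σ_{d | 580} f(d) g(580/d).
(d * φ)(580) = 1260

Divisors of 580: [1, 2, 4, 5, 10, 20, 29, 58, 116, 145, 290, 580]. For each d | 580:
  d = 1: d(1) · φ(580/1) = 1 · 224 = 224
  d = 2: d(2) · φ(580/2) = 2 · 112 = 224
  d = 4: d(4) · φ(580/4) = 3 · 112 = 336
  d = 5: d(5) · φ(580/5) = 2 · 56 = 112
  d = 10: d(10) · φ(580/10) = 4 · 28 = 112
  d = 20: d(20) · φ(580/20) = 6 · 28 = 168
  d = 29: d(29) · φ(580/29) = 2 · 8 = 16
  d = 58: d(58) · φ(580/58) = 4 · 4 = 16
  d = 116: d(116) · φ(580/116) = 6 · 4 = 24
  d = 145: d(145) · φ(580/145) = 4 · 2 = 8
  d = 290: d(290) · φ(580/290) = 8 · 1 = 8
  d = 580: d(580) · φ(580/580) = 12 · 1 = 12
Summing: (d * φ)(580) = 224 + 224 + 336 + 112 + 112 + 168 + 16 + 16 + 24 + 8 + 8 + 12 = 1260.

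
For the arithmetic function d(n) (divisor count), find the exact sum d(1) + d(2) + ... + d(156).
Σ_{n ≤ 156} d(n) = 820

Compute d(n) for each 1 ≤ n ≤ 156: d(1) = 1, d(2) = 2, d(3) = 2, d(4) = 3, d(5) = 2, d(6) = 4, d(7) = 2, d(8) = 4, d(9) = 3, d(10) = 4, d(11) = 2, d(12) = 6, d(13) = 2, d(14) = 4, d(15) = 4, d(16) = 5, d(17) = 2, d(18) = 6, d(19) = 2, d(20) = 6, d(21) = 4, d(22) = 4, d(23) = 2, d(24) = 8, d(25) = 3, d(26) = 4, d(27) = 4, d(28) = 6, d(29) = 2, d(30) = 8, d(31) = 2, d(32) = 6, d(33) = 4, d(34) = 4, d(35) = 4, d(36) = 9, d(37) = 2, d(38) = 4, d(39) = 4, d(40) = 8, d(41) = 2, d(42) = 8, d(43) = 2, d(44) = 6, d(45) = 6, d(46) = 4, d(47) = 2, d(48) = 10, d(49) = 3, d(50) = 6, d(51) = 4, d(52) = 6, d(53) = 2, d(54) = 8, d(55) = 4, d(56) = 8, d(57) = 4, d(58) = 4, d(59) = 2, d(60) = 12, d(61) = 2, d(62) = 4, d(63) = 6, d(64) = 7, d(65) = 4, d(66) = 8, d(67) = 2, d(68) = 6, d(69) = 4, d(70) = 8, d(71) = 2, d(72) = 12, d(73) = 2, d(74) = 4, d(75) = 6, d(76) = 6, d(77) = 4, d(78) = 8, d(79) = 2, d(80) = 10, d(81) = 5, d(82) = 4, d(83) = 2, d(84) = 12, d(85) = 4, d(86) = 4, d(87) = 4, d(88) = 8, d(89) = 2, d(90) = 12, d(91) = 4, d(92) = 6, d(93) = 4, d(94) = 4, d(95) = 4, d(96) = 12, d(97) = 2, d(98) = 6, d(99) = 6, d(100) = 9, d(101) = 2, d(102) = 8, d(103) = 2, d(104) = 8, d(105) = 8, d(106) = 4, d(107) = 2, d(108) = 12, d(109) = 2, d(110) = 8, d(111) = 4, d(112) = 10, d(113) = 2, d(114) = 8, d(115) = 4, d(116) = 6, d(117) = 6, d(118) = 4, d(119) = 4, d(120) = 16, d(121) = 3, d(122) = 4, d(123) = 4, d(124) = 6, d(125) = 4, d(126) = 12, d(127) = 2, d(128) = 8, d(129) = 4, d(130) = 8, d(131) = 2, d(132) = 12, d(133) = 4, d(134) = 4, d(135) = 8, d(136) = 8, d(137) = 2, d(138) = 8, d(139) = 2, d(140) = 12, d(141) = 4, d(142) = 4, d(143) = 4, d(144) = 15, d(145) = 4, d(146) = 4, d(147) = 6, d(148) = 6, d(149) = 2, d(150) = 12, d(151) = 2, d(152) = 8, d(153) = 6, d(154) = 8, d(155) = 4, d(156) = 12. Summing all 156 values: 820. (Dirichlet's divisor formula: Σ_{n ≤ x} d(n) = x ln(x) + (2γ − 1) x + O(√x). For x = 156, the asymptotic estimate is ≈ 811.87.)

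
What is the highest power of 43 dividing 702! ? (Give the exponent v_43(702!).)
v_43(702!) = 16

Legendre's formula: v_p(n!) = Σ_{k ≥ 1} ⌊n / p^k⌋. For p = 43, n = 702, the terms are:
  ⌊702/43^1⌋ = ⌊702/43⌋ = 16
(the next term ⌊702/43^2⌋ = 0, terminating the sum). Summing: v_43(702!) = 16 = 16.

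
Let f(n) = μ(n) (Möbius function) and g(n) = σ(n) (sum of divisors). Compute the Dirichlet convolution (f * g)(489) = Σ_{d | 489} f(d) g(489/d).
(μ * σ)(489) = 489

Divisors of 489: [1, 3, 163, 489]. For each d | 489:
  d = 1: μ(1) · σ(489/1) = 1 · 656 = 656
  d = 3: μ(3) · σ(489/3) = -1 · 164 = -164
  d = 163: μ(163) · σ(489/163) = -1 · 4 = -4
  d = 489: μ(489) · σ(489/489) = 1 · 1 = 1
Summing: (μ * σ)(489) = 656 + -164 + -4 + 1 = 489.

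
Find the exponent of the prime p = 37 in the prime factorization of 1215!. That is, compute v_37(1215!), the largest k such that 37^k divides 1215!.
v_37(1215!) = 32

Legendre's formula: v_p(n!) = Σ_{k ≥ 1} ⌊n / p^k⌋. For p = 37, n = 1215, the terms are:
  ⌊1215/37^1⌋ = ⌊1215/37⌋ = 32
(the next term ⌊1215/37^2⌋ = 0, terminating the sum). Summing: v_37(1215!) = 32 = 32.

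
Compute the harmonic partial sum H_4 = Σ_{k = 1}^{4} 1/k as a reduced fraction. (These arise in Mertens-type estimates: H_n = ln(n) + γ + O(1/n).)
H_4 = 25/12

Direct summation: H_4 = 1 + 1/2 + ... + 1/4. The least common denominator is lcm(1, ..., 4) = 12; over this denominator the numerator is 12 + 6 + 4 + 3 = 25, so H_4 = 25/12 (already in lowest terms) ≈ 2.08333. (The PNT-adjacent estimate ln(4) + γ ≈ 1.96351 matches within O(1/n).)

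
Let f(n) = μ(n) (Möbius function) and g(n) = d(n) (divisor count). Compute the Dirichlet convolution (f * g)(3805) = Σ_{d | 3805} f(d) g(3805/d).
(μ * d)(3805) = 1

Divisors of 3805: [1, 5, 761, 3805]. For each d | 3805:
  d = 1: μ(1) · d(3805/1) = 1 · 4 = 4
  d = 5: μ(5) · d(3805/5) = -1 · 2 = -2
  d = 761: μ(761) · d(3805/761) = -1 · 2 = -2
  d = 3805: μ(3805) · d(3805/3805) = 1 · 1 = 1
Summing: (μ * d)(3805) = 4 + -2 + -2 + 1 = 1.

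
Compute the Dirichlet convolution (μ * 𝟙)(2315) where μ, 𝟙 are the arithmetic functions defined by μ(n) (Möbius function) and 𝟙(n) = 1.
(μ * 𝟙)(2315) = 0

Divisors of 2315: [1, 5, 463, 2315]. For each d | 2315:
  d = 1: μ(1) · 𝟙(2315/1) = 1 · 1 = 1
  d = 5: μ(5) · 𝟙(2315/5) = -1 · 1 = -1
  d = 463: μ(463) · 𝟙(2315/463) = -1 · 1 = -1
  d = 2315: μ(2315) · 𝟙(2315/2315) = 1 · 1 = 1
Summing: (μ * 𝟙)(2315) = 1 + -1 + -1 + 1 = 0.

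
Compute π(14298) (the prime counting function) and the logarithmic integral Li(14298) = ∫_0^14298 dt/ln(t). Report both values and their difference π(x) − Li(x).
π(14298) = 1677;  Li(14298) ≈ 1703.44;  π(x) − Li(x) ≈ -26.44.

Direct count of primes ≤ 14298 gives π(14298) = 1677. Numerical evaluation of the logarithmic integral gives Li(14298) ≈ 1703.44. The difference π(x) − Li(x) ≈ -26.44 is typically negative for small/moderate x (Li(x) overestimates), though Littlewood's theorem shows this sign changes infinitely often.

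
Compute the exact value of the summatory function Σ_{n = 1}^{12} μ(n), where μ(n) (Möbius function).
Σ_{n ≤ 12} μ(n) = -2

Compute μ(n) for each 1 ≤ n ≤ 12: μ(1) = 1, μ(2) = -1, μ(3) = -1, μ(4) = 0, μ(5) = -1, μ(6) = 1, μ(7) = -1, μ(8) = 0, μ(9) = 0, μ(10) = 1, μ(11) = -1, μ(12) = 0. Summing all 12 values: -2. (Mertens function M(x) = Σ_{n ≤ x} μ(n); on average M(x) should be small (PNT ⟺ M(x) = o(x)).)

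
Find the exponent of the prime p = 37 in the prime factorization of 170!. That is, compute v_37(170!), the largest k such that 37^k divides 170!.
v_37(170!) = 4

Legendre's formula: v_p(n!) = Σ_{k ≥ 1} ⌊n / p^k⌋. For p = 37, n = 170, the terms are:
  ⌊170/37^1⌋ = ⌊170/37⌋ = 4
(the next term ⌊170/37^2⌋ = 0, terminating the sum). Summing: v_37(170!) = 4 = 4.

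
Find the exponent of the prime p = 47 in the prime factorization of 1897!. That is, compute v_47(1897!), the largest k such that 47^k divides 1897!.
v_47(1897!) = 40

Legendre's formula: v_p(n!) = Σ_{k ≥ 1} ⌊n / p^k⌋. For p = 47, n = 1897, the terms are:
  ⌊1897/47^1⌋ = ⌊1897/47⌋ = 40
(the next term ⌊1897/47^2⌋ = 0, terminating the sum). Summing: v_47(1897!) = 40 = 40.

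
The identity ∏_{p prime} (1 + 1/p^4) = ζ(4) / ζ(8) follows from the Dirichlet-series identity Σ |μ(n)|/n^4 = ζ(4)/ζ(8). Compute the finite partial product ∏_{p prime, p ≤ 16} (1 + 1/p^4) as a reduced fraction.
∏ = 54787204936389122/50827803952550625

The primes p ≤ 16 are [2, 3, 5, 7, 11, 13]. For each, (1 + 1/p^4) = (p^4 + 1)/p^4. Multiplying these fractions over p ∈ [2, 3, 5, 7, 11, 13] gives 54787204936389122/50827803952550625. (In the limit P → ∞ this tends to ζ(4)/ζ(8).)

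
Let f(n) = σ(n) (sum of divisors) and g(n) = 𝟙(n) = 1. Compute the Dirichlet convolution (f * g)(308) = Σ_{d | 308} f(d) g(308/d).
(σ * 𝟙)(308) = 1287

Divisors of 308: [1, 2, 4, 7, 11, 14, 22, 28, 44, 77, 154, 308]. For each d | 308:
  d = 1: σ(1) · 𝟙(308/1) = 1 · 1 = 1
  d = 2: σ(2) · 𝟙(308/2) = 3 · 1 = 3
  d = 4: σ(4) · 𝟙(308/4) = 7 · 1 = 7
  d = 7: σ(7) · 𝟙(308/7) = 8 · 1 = 8
  d = 11: σ(11) · 𝟙(308/11) = 12 · 1 = 12
  d = 14: σ(14) · 𝟙(308/14) = 24 · 1 = 24
  d = 22: σ(22) · 𝟙(308/22) = 36 · 1 = 36
  d = 28: σ(28) · 𝟙(308/28) = 56 · 1 = 56
  d = 44: σ(44) · 𝟙(308/44) = 84 · 1 = 84
  d = 77: σ(77) · 𝟙(308/77) = 96 · 1 = 96
  d = 154: σ(154) · 𝟙(308/154) = 288 · 1 = 288
  d = 308: σ(308) · 𝟙(308/308) = 672 · 1 = 672
Summing: (σ * 𝟙)(308) = 1 + 3 + 7 + 8 + 12 + 24 + 36 + 56 + 84 + 96 + 288 + 672 = 1287.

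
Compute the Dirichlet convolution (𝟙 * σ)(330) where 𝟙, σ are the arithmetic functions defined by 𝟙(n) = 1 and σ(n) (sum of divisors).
(𝟙 * σ)(330) = 1820

Divisors of 330: [1, 2, 3, 5, 6, 10, 11, 15, 22, 30, 33, 55, 66, 110, 165, 330]. For each d | 330:
  d = 1: 𝟙(1) · σ(330/1) = 1 · 864 = 864
  d = 2: 𝟙(2) · σ(330/2) = 1 · 288 = 288
  d = 3: 𝟙(3) · σ(330/3) = 1 · 216 = 216
  d = 5: 𝟙(5) · σ(330/5) = 1 · 144 = 144
  d = 6: 𝟙(6) · σ(330/6) = 1 · 72 = 72
  d = 10: 𝟙(10) · σ(330/10) = 1 · 48 = 48
  d = 11: 𝟙(11) · σ(330/11) = 1 · 72 = 72
  d = 15: 𝟙(15) · σ(330/15) = 1 · 36 = 36
  d = 22: 𝟙(22) · σ(330/22) = 1 · 24 = 24
  d = 30: 𝟙(30) · σ(330/30) = 1 · 12 = 12
  d = 33: 𝟙(33) · σ(330/33) = 1 · 18 = 18
  d = 55: 𝟙(55) · σ(330/55) = 1 · 12 = 12
  d = 66: 𝟙(66) · σ(330/66) = 1 · 6 = 6
  d = 110: 𝟙(110) · σ(330/110) = 1 · 4 = 4
  d = 165: 𝟙(165) · σ(330/165) = 1 · 3 = 3
  d = 330: 𝟙(330) · σ(330/330) = 1 · 1 = 1
Summing: (𝟙 * σ)(330) = 864 + 288 + 216 + 144 + 72 + 48 + 72 + 36 + 24 + 12 + 18 + 12 + 6 + 4 + 3 + 1 = 1820.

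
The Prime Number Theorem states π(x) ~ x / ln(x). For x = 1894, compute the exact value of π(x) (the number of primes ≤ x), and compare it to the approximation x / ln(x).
π(1894) = 290;  x/ln(x) ≈ 250.98;  relative error ≈ 13.46%.

Directly count primes up to 1894: π(1894) = 290. The PNT approximation gives 1894/ln(1894) ≈ 1894/7.54645 ≈ 250.98. Relative error (π(x) − x/ln(x)) / π(x) ≈ 13.46%; the approximation is known to undercount slightly (Li(x) is a better estimate).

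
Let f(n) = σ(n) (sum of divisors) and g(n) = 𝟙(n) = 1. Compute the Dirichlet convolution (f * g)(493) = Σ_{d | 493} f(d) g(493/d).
(σ * 𝟙)(493) = 589

Divisors of 493: [1, 17, 29, 493]. For each d | 493:
  d = 1: σ(1) · 𝟙(493/1) = 1 · 1 = 1
  d = 17: σ(17) · 𝟙(493/17) = 18 · 1 = 18
  d = 29: σ(29) · 𝟙(493/29) = 30 · 1 = 30
  d = 493: σ(493) · 𝟙(493/493) = 540 · 1 = 540
Summing: (σ * 𝟙)(493) = 1 + 18 + 30 + 540 = 589.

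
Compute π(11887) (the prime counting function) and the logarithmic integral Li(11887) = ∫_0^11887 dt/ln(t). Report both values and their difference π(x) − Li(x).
π(11887) = 1424;  Li(11887) ≈ 1449.06;  π(x) − Li(x) ≈ -25.06.

Direct count of primes ≤ 11887 gives π(11887) = 1424. Numerical evaluation of the logarithmic integral gives Li(11887) ≈ 1449.06. The difference π(x) − Li(x) ≈ -25.06 is typically negative for small/moderate x (Li(x) overestimates), though Littlewood's theorem shows this sign changes infinitely often.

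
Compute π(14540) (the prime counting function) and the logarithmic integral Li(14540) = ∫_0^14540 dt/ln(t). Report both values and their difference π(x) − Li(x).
π(14540) = 1702;  Li(14540) ≈ 1728.71;  π(x) − Li(x) ≈ -26.71.

Direct count of primes ≤ 14540 gives π(14540) = 1702. Numerical evaluation of the logarithmic integral gives Li(14540) ≈ 1728.71. The difference π(x) − Li(x) ≈ -26.71 is typically negative for small/moderate x (Li(x) overestimates), though Littlewood's theorem shows this sign changes infinitely often.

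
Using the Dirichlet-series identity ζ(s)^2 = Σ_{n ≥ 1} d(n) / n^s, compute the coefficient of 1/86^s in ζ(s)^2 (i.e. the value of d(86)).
d(86) = 4

ζ(s)^2 = (Σ 1/m^s)(Σ 1/k^s). The coefficient of 1/n^s in the product is the number of ordered pairs (m, k) with mk = n, which equals d(n). For n = 86, divisors are [1, 2, 43, 86], so d(86) = 4.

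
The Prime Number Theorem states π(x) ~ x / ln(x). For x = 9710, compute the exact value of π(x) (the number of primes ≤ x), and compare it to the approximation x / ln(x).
π(9710) = 1197;  x/ln(x) ≈ 1057.63;  relative error ≈ 11.64%.

Directly count primes up to 9710: π(9710) = 1197. The PNT approximation gives 9710/ln(9710) ≈ 9710/9.18091 ≈ 1057.63. Relative error (π(x) − x/ln(x)) / π(x) ≈ 11.64%; the approximation is known to undercount slightly (Li(x) is a better estimate).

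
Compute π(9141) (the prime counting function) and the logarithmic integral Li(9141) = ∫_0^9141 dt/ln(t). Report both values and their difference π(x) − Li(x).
π(9141) = 1133;  Li(9141) ≈ 1152.42;  π(x) − Li(x) ≈ -19.42.

Direct count of primes ≤ 9141 gives π(9141) = 1133. Numerical evaluation of the logarithmic integral gives Li(9141) ≈ 1152.42. The difference π(x) − Li(x) ≈ -19.42 is typically negative for small/moderate x (Li(x) overestimates), though Littlewood's theorem shows this sign changes infinitely often.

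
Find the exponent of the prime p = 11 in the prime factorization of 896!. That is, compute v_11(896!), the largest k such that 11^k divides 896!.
v_11(896!) = 88

Legendre's formula: v_p(n!) = Σ_{k ≥ 1} ⌊n / p^k⌋. For p = 11, n = 896, the terms are:
  ⌊896/11^1⌋ = ⌊896/11⌋ = 81
  ⌊896/11^2⌋ = ⌊896/121⌋ = 7
(the next term ⌊896/11^3⌋ = 0, terminating the sum). Summing: v_11(896!) = 81 + 7 = 88.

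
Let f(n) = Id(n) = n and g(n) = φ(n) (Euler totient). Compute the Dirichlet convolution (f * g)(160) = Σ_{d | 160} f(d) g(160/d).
(Id * φ)(160) = 1008

Divisors of 160: [1, 2, 4, 5, 8, 10, 16, 20, 32, 40, 80, 160]. For each d | 160:
  d = 1: Id(1) · φ(160/1) = 1 · 64 = 64
  d = 2: Id(2) · φ(160/2) = 2 · 32 = 64
  d = 4: Id(4) · φ(160/4) = 4 · 16 = 64
  d = 5: Id(5) · φ(160/5) = 5 · 16 = 80
  d = 8: Id(8) · φ(160/8) = 8 · 8 = 64
  d = 10: Id(10) · φ(160/10) = 10 · 8 = 80
  d = 16: Id(16) · φ(160/16) = 16 · 4 = 64
  d = 20: Id(20) · φ(160/20) = 20 · 4 = 80
  d = 32: Id(32) · φ(160/32) = 32 · 4 = 128
  d = 40: Id(40) · φ(160/40) = 40 · 2 = 80
  d = 80: Id(80) · φ(160/80) = 80 · 1 = 80
  d = 160: Id(160) · φ(160/160) = 160 · 1 = 160
Summing: (Id * φ)(160) = 64 + 64 + 64 + 80 + 64 + 80 + 64 + 80 + 128 + 80 + 80 + 160 = 1008.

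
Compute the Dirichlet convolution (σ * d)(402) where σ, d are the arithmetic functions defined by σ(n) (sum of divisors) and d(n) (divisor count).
(σ * d)(402) = 2100

Divisors of 402: [1, 2, 3, 6, 67, 134, 201, 402]. For each d | 402:
  d = 1: σ(1) · d(402/1) = 1 · 8 = 8
  d = 2: σ(2) · d(402/2) = 3 · 4 = 12
  d = 3: σ(3) · d(402/3) = 4 · 4 = 16
  d = 6: σ(6) · d(402/6) = 12 · 2 = 24
  d = 67: σ(67) · d(402/67) = 68 · 4 = 272
  d = 134: σ(134) · d(402/134) = 204 · 2 = 408
  d = 201: σ(201) · d(402/201) = 272 · 2 = 544
  d = 402: σ(402) · d(402/402) = 816 · 1 = 816
Summing: (σ * d)(402) = 8 + 12 + 16 + 24 + 272 + 408 + 544 + 816 = 2100.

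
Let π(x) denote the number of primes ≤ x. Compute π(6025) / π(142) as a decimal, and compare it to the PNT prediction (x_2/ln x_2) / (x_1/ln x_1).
π(6025)/π(142) = 785/34 ≈ 23.0882;  PNT prediction ≈ 24.1592.

π(142) = 34 and π(6025) = 785, so π(6025)/π(142) ≈ 23.0882. The PNT-predicted ratio is (6025/ln(6025)) / (142/ln(142)) ≈ 24.1592. The two agree to within a few percent, as expected.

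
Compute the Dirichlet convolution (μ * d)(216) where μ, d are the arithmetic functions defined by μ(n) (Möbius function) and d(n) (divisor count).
(μ * d)(216) = 1

Divisors of 216: [1, 2, 3, 4, 6, 8, 9, 12, 18, 24, 27, 36, 54, 72, 108, 216]. For each d | 216:
  d = 1: μ(1) · d(216/1) = 1 · 16 = 16
  d = 2: μ(2) · d(216/2) = -1 · 12 = -12
  d = 3: μ(3) · d(216/3) = -1 · 12 = -12
  d = 4: μ(4) · d(216/4) = 0 · 8 = 0
  d = 6: μ(6) · d(216/6) = 1 · 9 = 9
  d = 8: μ(8) · d(216/8) = 0 · 4 = 0
  d = 9: μ(9) · d(216/9) = 0 · 8 = 0
  d = 12: μ(12) · d(216/12) = 0 · 6 = 0
  d = 18: μ(18) · d(216/18) = 0 · 6 = 0
  d = 24: μ(24) · d(216/24) = 0 · 3 = 0
  d = 27: μ(27) · d(216/27) = 0 · 4 = 0
  d = 36: μ(36) · d(216/36) = 0 · 4 = 0
  d = 54: μ(54) · d(216/54) = 0 · 3 = 0
  d = 72: μ(72) · d(216/72) = 0 · 2 = 0
  d = 108: μ(108) · d(216/108) = 0 · 2 = 0
  d = 216: μ(216) · d(216/216) = 0 · 1 = 0
Summing: (μ * d)(216) = 16 + -12 + -12 + 0 + 9 + 0 + 0 + 0 + 0 + 0 + 0 + 0 + 0 + 0 + 0 + 0 = 1.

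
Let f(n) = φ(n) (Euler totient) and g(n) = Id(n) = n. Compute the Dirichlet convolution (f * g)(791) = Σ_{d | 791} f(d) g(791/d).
(φ * Id)(791) = 2925

Divisors of 791: [1, 7, 113, 791]. For each d | 791:
  d = 1: φ(1) · Id(791/1) = 1 · 791 = 791
  d = 7: φ(7) · Id(791/7) = 6 · 113 = 678
  d = 113: φ(113) · Id(791/113) = 112 · 7 = 784
  d = 791: φ(791) · Id(791/791) = 672 · 1 = 672
Summing: (φ * Id)(791) = 791 + 678 + 784 + 672 = 2925.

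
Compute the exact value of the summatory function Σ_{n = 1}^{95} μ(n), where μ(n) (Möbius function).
Σ_{n ≤ 95} μ(n) = 2

Compute μ(n) for each 1 ≤ n ≤ 95: μ(1) = 1, μ(2) = -1, μ(3) = -1, μ(4) = 0, μ(5) = -1, μ(6) = 1, μ(7) = -1, μ(8) = 0, μ(9) = 0, μ(10) = 1, μ(11) = -1, μ(12) = 0, μ(13) = -1, μ(14) = 1, μ(15) = 1, μ(16) = 0, μ(17) = -1, μ(18) = 0, μ(19) = -1, μ(20) = 0, μ(21) = 1, μ(22) = 1, μ(23) = -1, μ(24) = 0, μ(25) = 0, μ(26) = 1, μ(27) = 0, μ(28) = 0, μ(29) = -1, μ(30) = -1, μ(31) = -1, μ(32) = 0, μ(33) = 1, μ(34) = 1, μ(35) = 1, μ(36) = 0, μ(37) = -1, μ(38) = 1, μ(39) = 1, μ(40) = 0, μ(41) = -1, μ(42) = -1, μ(43) = -1, μ(44) = 0, μ(45) = 0, μ(46) = 1, μ(47) = -1, μ(48) = 0, μ(49) = 0, μ(50) = 0, μ(51) = 1, μ(52) = 0, μ(53) = -1, μ(54) = 0, μ(55) = 1, μ(56) = 0, μ(57) = 1, μ(58) = 1, μ(59) = -1, μ(60) = 0, μ(61) = -1, μ(62) = 1, μ(63) = 0, μ(64) = 0, μ(65) = 1, μ(66) = -1, μ(67) = -1, μ(68) = 0, μ(69) = 1, μ(70) = -1, μ(71) = -1, μ(72) = 0, μ(73) = -1, μ(74) = 1, μ(75) = 0, μ(76) = 0, μ(77) = 1, μ(78) = -1, μ(79) = -1, μ(80) = 0, μ(81) = 0, μ(82) = 1, μ(83) = -1, μ(84) = 0, μ(85) = 1, μ(86) = 1, μ(87) = 1, μ(88) = 0, μ(89) = -1, μ(90) = 0, μ(91) = 1, μ(92) = 0, μ(93) = 1, μ(94) = 1, μ(95) = 1. Summing all 95 values: 2. (Mertens function M(x) = Σ_{n ≤ x} μ(n); on average M(x) should be small (PNT ⟺ M(x) = o(x)).)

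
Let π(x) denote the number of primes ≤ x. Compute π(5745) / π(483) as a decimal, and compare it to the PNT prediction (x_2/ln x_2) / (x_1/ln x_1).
π(5745)/π(483) = 756/92 ≈ 8.2174;  PNT prediction ≈ 8.4920.

π(483) = 92 and π(5745) = 756, so π(5745)/π(483) ≈ 8.2174. The PNT-predicted ratio is (5745/ln(5745)) / (483/ln(483)) ≈ 8.4920. The two agree to within a few percent, as expected.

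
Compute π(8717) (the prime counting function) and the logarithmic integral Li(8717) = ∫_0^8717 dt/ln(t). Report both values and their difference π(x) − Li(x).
π(8717) = 1086;  Li(8717) ≈ 1105.81;  π(x) − Li(x) ≈ -19.81.

Direct count of primes ≤ 8717 gives π(8717) = 1086. Numerical evaluation of the logarithmic integral gives Li(8717) ≈ 1105.81. The difference π(x) − Li(x) ≈ -19.81 is typically negative for small/moderate x (Li(x) overestimates), though Littlewood's theorem shows this sign changes infinitely often.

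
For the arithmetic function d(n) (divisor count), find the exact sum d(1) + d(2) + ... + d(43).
Σ_{n ≤ 43} d(n) = 170

Compute d(n) for each 1 ≤ n ≤ 43: d(1) = 1, d(2) = 2, d(3) = 2, d(4) = 3, d(5) = 2, d(6) = 4, d(7) = 2, d(8) = 4, d(9) = 3, d(10) = 4, d(11) = 2, d(12) = 6, d(13) = 2, d(14) = 4, d(15) = 4, d(16) = 5, d(17) = 2, d(18) = 6, d(19) = 2, d(20) = 6, d(21) = 4, d(22) = 4, d(23) = 2, d(24) = 8, d(25) = 3, d(26) = 4, d(27) = 4, d(28) = 6, d(29) = 2, d(30) = 8, d(31) = 2, d(32) = 6, d(33) = 4, d(34) = 4, d(35) = 4, d(36) = 9, d(37) = 2, d(38) = 4, d(39) = 4, d(40) = 8, d(41) = 2, d(42) = 8, d(43) = 2. Summing all 43 values: 170. (Dirichlet's divisor formula: Σ_{n ≤ x} d(n) = x ln(x) + (2γ − 1) x + O(√x). For x = 43, the asymptotic estimate is ≈ 168.37.)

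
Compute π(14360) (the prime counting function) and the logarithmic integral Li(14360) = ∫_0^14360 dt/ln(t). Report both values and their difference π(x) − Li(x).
π(14360) = 1683;  Li(14360) ≈ 1709.92;  π(x) − Li(x) ≈ -26.92.

Direct count of primes ≤ 14360 gives π(14360) = 1683. Numerical evaluation of the logarithmic integral gives Li(14360) ≈ 1709.92. The difference π(x) − Li(x) ≈ -26.92 is typically negative for small/moderate x (Li(x) overestimates), though Littlewood's theorem shows this sign changes infinitely often.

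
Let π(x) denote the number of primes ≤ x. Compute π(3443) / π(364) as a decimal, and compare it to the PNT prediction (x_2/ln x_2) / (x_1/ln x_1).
π(3443)/π(364) = 481/72 ≈ 6.6806;  PNT prediction ≈ 6.8491.

π(364) = 72 and π(3443) = 481, so π(3443)/π(364) ≈ 6.6806. The PNT-predicted ratio is (3443/ln(3443)) / (364/ln(364)) ≈ 6.8491. The two agree to within a few percent, as expected.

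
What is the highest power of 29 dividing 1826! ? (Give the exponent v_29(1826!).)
v_29(1826!) = 64

Legendre's formula: v_p(n!) = Σ_{k ≥ 1} ⌊n / p^k⌋. For p = 29, n = 1826, the terms are:
  ⌊1826/29^1⌋ = ⌊1826/29⌋ = 62
  ⌊1826/29^2⌋ = ⌊1826/841⌋ = 2
(the next term ⌊1826/29^3⌋ = 0, terminating the sum). Summing: v_29(1826!) = 62 + 2 = 64.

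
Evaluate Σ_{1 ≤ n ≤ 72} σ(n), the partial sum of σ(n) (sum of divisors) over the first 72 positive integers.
Σ_{n ≤ 72} σ(n) = 4332

Compute σ(n) for each 1 ≤ n ≤ 72: σ(1) = 1, σ(2) = 3, σ(3) = 4, σ(4) = 7, σ(5) = 6, σ(6) = 12, σ(7) = 8, σ(8) = 15, σ(9) = 13, σ(10) = 18, σ(11) = 12, σ(12) = 28, σ(13) = 14, σ(14) = 24, σ(15) = 24, σ(16) = 31, σ(17) = 18, σ(18) = 39, σ(19) = 20, σ(20) = 42, σ(21) = 32, σ(22) = 36, σ(23) = 24, σ(24) = 60, σ(25) = 31, σ(26) = 42, σ(27) = 40, σ(28) = 56, σ(29) = 30, σ(30) = 72, σ(31) = 32, σ(32) = 63, σ(33) = 48, σ(34) = 54, σ(35) = 48, σ(36) = 91, σ(37) = 38, σ(38) = 60, σ(39) = 56, σ(40) = 90, σ(41) = 42, σ(42) = 96, σ(43) = 44, σ(44) = 84, σ(45) = 78, σ(46) = 72, σ(47) = 48, σ(48) = 124, σ(49) = 57, σ(50) = 93, σ(51) = 72, σ(52) = 98, σ(53) = 54, σ(54) = 120, σ(55) = 72, σ(56) = 120, σ(57) = 80, σ(58) = 90, σ(59) = 60, σ(60) = 168, σ(61) = 62, σ(62) = 96, σ(63) = 104, σ(64) = 127, σ(65) = 84, σ(66) = 144, σ(67) = 68, σ(68) = 126, σ(69) = 96, σ(70) = 144, σ(71) = 72, σ(72) = 195. Summing all 72 values: 4332. (Average order: Σ_{n ≤ x} σ(n) ~ (π²/12) x². For x = 72, (π²/12)·72² ≈ 4263.67.)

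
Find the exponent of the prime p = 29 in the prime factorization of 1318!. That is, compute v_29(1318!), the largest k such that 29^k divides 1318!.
v_29(1318!) = 46

Legendre's formula: v_p(n!) = Σ_{k ≥ 1} ⌊n / p^k⌋. For p = 29, n = 1318, the terms are:
  ⌊1318/29^1⌋ = ⌊1318/29⌋ = 45
  ⌊1318/29^2⌋ = ⌊1318/841⌋ = 1
(the next term ⌊1318/29^3⌋ = 0, terminating the sum). Summing: v_29(1318!) = 45 + 1 = 46.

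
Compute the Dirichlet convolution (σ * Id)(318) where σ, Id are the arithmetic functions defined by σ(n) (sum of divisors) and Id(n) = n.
(σ * Id)(318) = 3745

Divisors of 318: [1, 2, 3, 6, 53, 106, 159, 318]. For each d | 318:
  d = 1: σ(1) · Id(318/1) = 1 · 318 = 318
  d = 2: σ(2) · Id(318/2) = 3 · 159 = 477
  d = 3: σ(3) · Id(318/3) = 4 · 106 = 424
  d = 6: σ(6) · Id(318/6) = 12 · 53 = 636
  d = 53: σ(53) · Id(318/53) = 54 · 6 = 324
  d = 106: σ(106) · Id(318/106) = 162 · 3 = 486
  d = 159: σ(159) · Id(318/159) = 216 · 2 = 432
  d = 318: σ(318) · Id(318/318) = 648 · 1 = 648
Summing: (σ * Id)(318) = 318 + 477 + 424 + 636 + 324 + 486 + 432 + 648 = 3745.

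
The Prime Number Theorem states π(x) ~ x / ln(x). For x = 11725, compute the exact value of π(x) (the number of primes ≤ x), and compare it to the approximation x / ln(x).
π(11725) = 1407;  x/ln(x) ≈ 1251.40;  relative error ≈ 11.06%.

Directly count primes up to 11725: π(11725) = 1407. The PNT approximation gives 11725/ln(11725) ≈ 11725/9.36948 ≈ 1251.40. Relative error (π(x) − x/ln(x)) / π(x) ≈ 11.06%; the approximation is known to undercount slightly (Li(x) is a better estimate).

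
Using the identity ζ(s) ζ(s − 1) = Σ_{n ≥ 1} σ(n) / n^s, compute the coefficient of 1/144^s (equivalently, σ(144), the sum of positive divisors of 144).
σ(144) = 403

In the product (Σ m^0/m^s)(Σ k / k^s) = Σ (Σ_{d | n} d) / n^s, the coefficient of 1/n^s is σ(n) = Σ_{d | n} d. For n = 144, divisors are [1, 2, 3, 4, 6, 8, 9, 12, 16, 18, 24, 36, 48, 72, 144]; summing: σ(144) = 403.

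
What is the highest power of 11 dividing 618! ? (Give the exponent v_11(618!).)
v_11(618!) = 61

Legendre's formula: v_p(n!) = Σ_{k ≥ 1} ⌊n / p^k⌋. For p = 11, n = 618, the terms are:
  ⌊618/11^1⌋ = ⌊618/11⌋ = 56
  ⌊618/11^2⌋ = ⌊618/121⌋ = 5
(the next term ⌊618/11^3⌋ = 0, terminating the sum). Summing: v_11(618!) = 56 + 5 = 61.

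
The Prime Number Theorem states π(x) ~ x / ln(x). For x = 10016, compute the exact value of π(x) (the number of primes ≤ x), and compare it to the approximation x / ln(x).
π(10016) = 1231;  x/ln(x) ≈ 1087.28;  relative error ≈ 11.67%.

Directly count primes up to 10016: π(10016) = 1231. The PNT approximation gives 10016/ln(10016) ≈ 10016/9.21194 ≈ 1087.28. Relative error (π(x) − x/ln(x)) / π(x) ≈ 11.67%; the approximation is known to undercount slightly (Li(x) is a better estimate).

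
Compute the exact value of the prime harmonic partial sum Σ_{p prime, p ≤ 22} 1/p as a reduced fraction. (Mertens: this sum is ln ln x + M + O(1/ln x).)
Σ 1/p = 14117683/9699690

π(22) = 8, so the primes ≤ 22 are [2, 3, 5, 7, 11, 13, 17, 19]. Summing 1/p over these primes: 14117683/9699690 ≈ 1.4555. Mertens estimate ln ln(22) + 0.2615 ≈ 1.3900.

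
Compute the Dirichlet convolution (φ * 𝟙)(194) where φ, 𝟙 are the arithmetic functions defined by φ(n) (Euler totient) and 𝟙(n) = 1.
(φ * 𝟙)(194) = 194

Divisors of 194: [1, 2, 97, 194]. For each d | 194:
  d = 1: φ(1) · 𝟙(194/1) = 1 · 1 = 1
  d = 2: φ(2) · 𝟙(194/2) = 1 · 1 = 1
  d = 97: φ(97) · 𝟙(194/97) = 96 · 1 = 96
  d = 194: φ(194) · 𝟙(194/194) = 96 · 1 = 96
Summing: (φ * 𝟙)(194) = 1 + 1 + 96 + 96 = 194.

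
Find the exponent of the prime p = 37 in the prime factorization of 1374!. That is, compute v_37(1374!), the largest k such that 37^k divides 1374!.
v_37(1374!) = 38

Legendre's formula: v_p(n!) = Σ_{k ≥ 1} ⌊n / p^k⌋. For p = 37, n = 1374, the terms are:
  ⌊1374/37^1⌋ = ⌊1374/37⌋ = 37
  ⌊1374/37^2⌋ = ⌊1374/1369⌋ = 1
(the next term ⌊1374/37^3⌋ = 0, terminating the sum). Summing: v_37(1374!) = 37 + 1 = 38.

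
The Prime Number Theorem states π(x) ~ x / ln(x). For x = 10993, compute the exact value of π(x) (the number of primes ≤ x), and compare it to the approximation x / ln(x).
π(10993) = 1335;  x/ln(x) ≈ 1181.41;  relative error ≈ 11.51%.

Directly count primes up to 10993: π(10993) = 1335. The PNT approximation gives 10993/ln(10993) ≈ 10993/9.30501 ≈ 1181.41. Relative error (π(x) − x/ln(x)) / π(x) ≈ 11.51%; the approximation is known to undercount slightly (Li(x) is a better estimate).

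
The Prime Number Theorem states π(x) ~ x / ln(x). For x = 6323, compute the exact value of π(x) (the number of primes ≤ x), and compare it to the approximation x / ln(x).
π(6323) = 823;  x/ln(x) ≈ 722.47;  relative error ≈ 12.22%.

Directly count primes up to 6323: π(6323) = 823. The PNT approximation gives 6323/ln(6323) ≈ 6323/8.75195 ≈ 722.47. Relative error (π(x) − x/ln(x)) / π(x) ≈ 12.22%; the approximation is known to undercount slightly (Li(x) is a better estimate).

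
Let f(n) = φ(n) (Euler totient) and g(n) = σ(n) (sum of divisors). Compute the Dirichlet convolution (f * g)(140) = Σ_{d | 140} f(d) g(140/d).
(φ * σ)(140) = 1680

Divisors of 140: [1, 2, 4, 5, 7, 10, 14, 20, 28, 35, 70, 140]. For each d | 140:
  d = 1: φ(1) · σ(140/1) = 1 · 336 = 336
  d = 2: φ(2) · σ(140/2) = 1 · 144 = 144
  d = 4: φ(4) · σ(140/4) = 2 · 48 = 96
  d = 5: φ(5) · σ(140/5) = 4 · 56 = 224
  d = 7: φ(7) · σ(140/7) = 6 · 42 = 252
  d = 10: φ(10) · σ(140/10) = 4 · 24 = 96
  d = 14: φ(14) · σ(140/14) = 6 · 18 = 108
  d = 20: φ(20) · σ(140/20) = 8 · 8 = 64
  d = 28: φ(28) · σ(140/28) = 12 · 6 = 72
  d = 35: φ(35) · σ(140/35) = 24 · 7 = 168
  d = 70: φ(70) · σ(140/70) = 24 · 3 = 72
  d = 140: φ(140) · σ(140/140) = 48 · 1 = 48
Summing: (φ * σ)(140) = 336 + 144 + 96 + 224 + 252 + 96 + 108 + 64 + 72 + 168 + 72 + 48 = 1680.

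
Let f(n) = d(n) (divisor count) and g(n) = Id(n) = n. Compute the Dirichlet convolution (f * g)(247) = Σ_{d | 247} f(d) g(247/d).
(d * Id)(247) = 315

Divisors of 247: [1, 13, 19, 247]. For each d | 247:
  d = 1: d(1) · Id(247/1) = 1 · 247 = 247
  d = 13: d(13) · Id(247/13) = 2 · 19 = 38
  d = 19: d(19) · Id(247/19) = 2 · 13 = 26
  d = 247: d(247) · Id(247/247) = 4 · 1 = 4
Summing: (d * Id)(247) = 247 + 38 + 26 + 4 = 315.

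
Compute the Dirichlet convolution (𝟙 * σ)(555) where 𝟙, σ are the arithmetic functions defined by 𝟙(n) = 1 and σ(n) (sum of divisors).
(𝟙 * σ)(555) = 1365

Divisors of 555: [1, 3, 5, 15, 37, 111, 185, 555]. For each d | 555:
  d = 1: 𝟙(1) · σ(555/1) = 1 · 912 = 912
  d = 3: 𝟙(3) · σ(555/3) = 1 · 228 = 228
  d = 5: 𝟙(5) · σ(555/5) = 1 · 152 = 152
  d = 15: 𝟙(15) · σ(555/15) = 1 · 38 = 38
  d = 37: 𝟙(37) · σ(555/37) = 1 · 24 = 24
  d = 111: 𝟙(111) · σ(555/111) = 1 · 6 = 6
  d = 185: 𝟙(185) · σ(555/185) = 1 · 4 = 4
  d = 555: 𝟙(555) · σ(555/555) = 1 · 1 = 1
Summing: (𝟙 * σ)(555) = 912 + 228 + 152 + 38 + 24 + 6 + 4 + 1 = 1365.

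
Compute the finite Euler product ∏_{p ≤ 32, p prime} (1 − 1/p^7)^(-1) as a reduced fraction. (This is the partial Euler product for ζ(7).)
∏ = 37031956963631386906046525229438701635098769061332515193389940565625/36725327022248259763071767483224373757798563246158812707599806493184

The primes p ≤ 32 are [2, 3, 5, 7, 11, 13, 17, 19, 23, 29, 31]. For each prime, (1 − 1/p^7)^(-1) = p^7 / (p^7 − 1). The product is (1 − 1/2^7)^(-1), (1 − 1/3^7)^(-1), (1 − 1/5^7)^(-1), (1 − 1/7^7)^(-1), (1 − 1/11^7)^(-1), (1 − 1/13^7)^(-1), (1 − 1/17^7)^(-1), (1 − 1/19^7)^(-1), (1 − 1/23^7)^(-1), (1 − 1/29^7)^(-1), (1 − 1/31^7)^(-1) = ∏ p^7 / (p^7 − 1) = 37031956963631386906046525229438701635098769061332515193389940565625/36725327022248259763071767483224373757798563246158812707599806493184.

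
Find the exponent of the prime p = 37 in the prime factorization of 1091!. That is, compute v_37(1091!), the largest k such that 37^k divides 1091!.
v_37(1091!) = 29

Legendre's formula: v_p(n!) = Σ_{k ≥ 1} ⌊n / p^k⌋. For p = 37, n = 1091, the terms are:
  ⌊1091/37^1⌋ = ⌊1091/37⌋ = 29
(the next term ⌊1091/37^2⌋ = 0, terminating the sum). Summing: v_37(1091!) = 29 = 29.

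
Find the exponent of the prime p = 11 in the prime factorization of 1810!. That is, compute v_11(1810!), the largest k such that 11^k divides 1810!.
v_11(1810!) = 179

Legendre's formula: v_p(n!) = Σ_{k ≥ 1} ⌊n / p^k⌋. For p = 11, n = 1810, the terms are:
  ⌊1810/11^1⌋ = ⌊1810/11⌋ = 164
  ⌊1810/11^2⌋ = ⌊1810/121⌋ = 14
  ⌊1810/11^3⌋ = ⌊1810/1331⌋ = 1
(the next term ⌊1810/11^4⌋ = 0, terminating the sum). Summing: v_11(1810!) = 164 + 14 + 1 = 179.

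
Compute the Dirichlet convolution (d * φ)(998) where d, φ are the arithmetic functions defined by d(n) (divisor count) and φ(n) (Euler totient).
(d * φ)(998) = 1500

Divisors of 998: [1, 2, 499, 998]. For each d | 998:
  d = 1: d(1) · φ(998/1) = 1 · 498 = 498
  d = 2: d(2) · φ(998/2) = 2 · 498 = 996
  d = 499: d(499) · φ(998/499) = 2 · 1 = 2
  d = 998: d(998) · φ(998/998) = 4 · 1 = 4
Summing: (d * φ)(998) = 498 + 996 + 2 + 4 = 1500.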